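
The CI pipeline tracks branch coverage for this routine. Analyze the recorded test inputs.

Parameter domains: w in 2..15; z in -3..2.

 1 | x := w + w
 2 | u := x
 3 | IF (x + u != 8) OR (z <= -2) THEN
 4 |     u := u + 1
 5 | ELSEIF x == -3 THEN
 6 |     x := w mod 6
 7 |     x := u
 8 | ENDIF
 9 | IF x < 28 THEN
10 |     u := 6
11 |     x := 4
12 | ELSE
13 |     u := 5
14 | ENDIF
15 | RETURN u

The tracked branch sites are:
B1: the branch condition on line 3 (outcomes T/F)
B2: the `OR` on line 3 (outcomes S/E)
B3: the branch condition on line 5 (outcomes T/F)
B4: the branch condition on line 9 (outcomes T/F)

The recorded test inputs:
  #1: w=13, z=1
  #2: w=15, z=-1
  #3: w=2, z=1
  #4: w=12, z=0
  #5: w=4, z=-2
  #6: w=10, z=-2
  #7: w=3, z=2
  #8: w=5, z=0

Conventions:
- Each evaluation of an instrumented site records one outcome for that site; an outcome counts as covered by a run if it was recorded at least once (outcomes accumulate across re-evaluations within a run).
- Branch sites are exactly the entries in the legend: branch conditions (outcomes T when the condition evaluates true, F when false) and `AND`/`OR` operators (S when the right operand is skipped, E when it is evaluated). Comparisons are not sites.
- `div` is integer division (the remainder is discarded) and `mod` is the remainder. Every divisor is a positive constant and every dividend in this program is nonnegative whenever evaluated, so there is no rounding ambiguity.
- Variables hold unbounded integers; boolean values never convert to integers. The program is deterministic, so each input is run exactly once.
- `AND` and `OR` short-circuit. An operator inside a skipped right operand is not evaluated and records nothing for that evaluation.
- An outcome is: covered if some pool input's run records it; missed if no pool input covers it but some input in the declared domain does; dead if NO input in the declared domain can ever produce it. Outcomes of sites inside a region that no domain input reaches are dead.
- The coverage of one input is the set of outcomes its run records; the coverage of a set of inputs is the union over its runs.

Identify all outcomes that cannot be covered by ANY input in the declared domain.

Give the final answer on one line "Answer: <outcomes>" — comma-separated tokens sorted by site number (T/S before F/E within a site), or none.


checking every outcome against all 84 domain inputs:
  B3=T: never recorded by any domain input -> dead
  reachable outcomes have witnesses, e.g. B1=T (e.g. w=2, z=-3), B1=F (e.g. w=2, z=-1), B2=S (e.g. w=3, z=-3), B2=E (e.g. w=2, z=-3)
Answer: B3=T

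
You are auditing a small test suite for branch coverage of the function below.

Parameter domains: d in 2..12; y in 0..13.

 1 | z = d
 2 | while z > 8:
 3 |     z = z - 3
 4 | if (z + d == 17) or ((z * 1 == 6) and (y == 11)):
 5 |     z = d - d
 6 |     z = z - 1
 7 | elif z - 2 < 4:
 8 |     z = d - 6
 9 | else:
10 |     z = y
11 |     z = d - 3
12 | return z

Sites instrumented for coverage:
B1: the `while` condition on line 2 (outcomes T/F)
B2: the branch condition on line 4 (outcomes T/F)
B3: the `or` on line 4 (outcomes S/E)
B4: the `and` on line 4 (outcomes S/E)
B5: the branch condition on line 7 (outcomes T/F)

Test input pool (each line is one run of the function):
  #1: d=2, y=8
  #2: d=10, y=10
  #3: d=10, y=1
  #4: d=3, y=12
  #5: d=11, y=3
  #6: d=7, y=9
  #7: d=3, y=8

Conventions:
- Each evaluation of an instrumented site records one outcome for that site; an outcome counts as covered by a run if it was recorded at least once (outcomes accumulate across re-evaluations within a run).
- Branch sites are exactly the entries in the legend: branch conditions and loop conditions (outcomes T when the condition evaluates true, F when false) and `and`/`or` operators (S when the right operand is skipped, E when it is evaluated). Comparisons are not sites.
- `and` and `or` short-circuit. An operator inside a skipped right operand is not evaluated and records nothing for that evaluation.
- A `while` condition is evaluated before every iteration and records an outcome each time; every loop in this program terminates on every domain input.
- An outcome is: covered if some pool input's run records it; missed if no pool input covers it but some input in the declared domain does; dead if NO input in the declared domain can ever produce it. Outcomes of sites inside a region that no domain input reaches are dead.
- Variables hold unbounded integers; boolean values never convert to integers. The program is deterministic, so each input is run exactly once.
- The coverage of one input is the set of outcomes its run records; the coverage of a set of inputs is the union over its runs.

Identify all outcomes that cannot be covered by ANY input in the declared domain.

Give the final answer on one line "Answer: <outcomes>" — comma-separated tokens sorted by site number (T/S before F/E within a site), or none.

sweeping the full domain (154 inputs) for each outcome:
  reachable outcomes have witnesses, e.g. B1=T (e.g. d=9, y=0), B1=F (e.g. d=2, y=0), B2=T (e.g. d=6, y=11), B2=F (e.g. d=2, y=0)

Answer: none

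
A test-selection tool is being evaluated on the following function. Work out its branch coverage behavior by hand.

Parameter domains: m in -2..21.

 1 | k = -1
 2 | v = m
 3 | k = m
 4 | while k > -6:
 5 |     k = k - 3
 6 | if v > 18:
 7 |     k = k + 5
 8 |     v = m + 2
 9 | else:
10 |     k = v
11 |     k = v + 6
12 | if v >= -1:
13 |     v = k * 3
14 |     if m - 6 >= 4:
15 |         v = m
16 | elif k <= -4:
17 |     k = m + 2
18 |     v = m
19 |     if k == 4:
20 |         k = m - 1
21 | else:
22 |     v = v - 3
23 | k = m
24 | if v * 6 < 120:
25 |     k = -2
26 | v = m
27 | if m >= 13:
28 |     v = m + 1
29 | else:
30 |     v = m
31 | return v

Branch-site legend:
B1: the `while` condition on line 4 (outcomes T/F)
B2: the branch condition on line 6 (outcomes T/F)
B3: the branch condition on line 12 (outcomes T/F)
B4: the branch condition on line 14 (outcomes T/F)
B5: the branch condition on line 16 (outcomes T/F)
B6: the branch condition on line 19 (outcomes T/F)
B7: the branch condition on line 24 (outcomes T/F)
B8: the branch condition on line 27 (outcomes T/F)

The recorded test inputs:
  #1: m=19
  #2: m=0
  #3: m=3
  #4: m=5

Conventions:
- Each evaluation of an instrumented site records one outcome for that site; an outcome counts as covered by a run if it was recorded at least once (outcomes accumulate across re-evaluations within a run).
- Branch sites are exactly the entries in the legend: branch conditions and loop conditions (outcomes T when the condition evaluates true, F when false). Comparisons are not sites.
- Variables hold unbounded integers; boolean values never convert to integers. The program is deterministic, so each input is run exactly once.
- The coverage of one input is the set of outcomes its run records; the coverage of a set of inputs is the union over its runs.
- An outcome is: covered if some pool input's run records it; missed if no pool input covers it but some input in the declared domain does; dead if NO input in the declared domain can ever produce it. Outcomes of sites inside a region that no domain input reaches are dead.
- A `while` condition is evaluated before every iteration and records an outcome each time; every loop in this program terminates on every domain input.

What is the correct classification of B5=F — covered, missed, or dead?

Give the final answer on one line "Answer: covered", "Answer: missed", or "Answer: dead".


no pool input records B5=F
but domain input (m=-2) does record it -> reachable, so missed
Answer: missed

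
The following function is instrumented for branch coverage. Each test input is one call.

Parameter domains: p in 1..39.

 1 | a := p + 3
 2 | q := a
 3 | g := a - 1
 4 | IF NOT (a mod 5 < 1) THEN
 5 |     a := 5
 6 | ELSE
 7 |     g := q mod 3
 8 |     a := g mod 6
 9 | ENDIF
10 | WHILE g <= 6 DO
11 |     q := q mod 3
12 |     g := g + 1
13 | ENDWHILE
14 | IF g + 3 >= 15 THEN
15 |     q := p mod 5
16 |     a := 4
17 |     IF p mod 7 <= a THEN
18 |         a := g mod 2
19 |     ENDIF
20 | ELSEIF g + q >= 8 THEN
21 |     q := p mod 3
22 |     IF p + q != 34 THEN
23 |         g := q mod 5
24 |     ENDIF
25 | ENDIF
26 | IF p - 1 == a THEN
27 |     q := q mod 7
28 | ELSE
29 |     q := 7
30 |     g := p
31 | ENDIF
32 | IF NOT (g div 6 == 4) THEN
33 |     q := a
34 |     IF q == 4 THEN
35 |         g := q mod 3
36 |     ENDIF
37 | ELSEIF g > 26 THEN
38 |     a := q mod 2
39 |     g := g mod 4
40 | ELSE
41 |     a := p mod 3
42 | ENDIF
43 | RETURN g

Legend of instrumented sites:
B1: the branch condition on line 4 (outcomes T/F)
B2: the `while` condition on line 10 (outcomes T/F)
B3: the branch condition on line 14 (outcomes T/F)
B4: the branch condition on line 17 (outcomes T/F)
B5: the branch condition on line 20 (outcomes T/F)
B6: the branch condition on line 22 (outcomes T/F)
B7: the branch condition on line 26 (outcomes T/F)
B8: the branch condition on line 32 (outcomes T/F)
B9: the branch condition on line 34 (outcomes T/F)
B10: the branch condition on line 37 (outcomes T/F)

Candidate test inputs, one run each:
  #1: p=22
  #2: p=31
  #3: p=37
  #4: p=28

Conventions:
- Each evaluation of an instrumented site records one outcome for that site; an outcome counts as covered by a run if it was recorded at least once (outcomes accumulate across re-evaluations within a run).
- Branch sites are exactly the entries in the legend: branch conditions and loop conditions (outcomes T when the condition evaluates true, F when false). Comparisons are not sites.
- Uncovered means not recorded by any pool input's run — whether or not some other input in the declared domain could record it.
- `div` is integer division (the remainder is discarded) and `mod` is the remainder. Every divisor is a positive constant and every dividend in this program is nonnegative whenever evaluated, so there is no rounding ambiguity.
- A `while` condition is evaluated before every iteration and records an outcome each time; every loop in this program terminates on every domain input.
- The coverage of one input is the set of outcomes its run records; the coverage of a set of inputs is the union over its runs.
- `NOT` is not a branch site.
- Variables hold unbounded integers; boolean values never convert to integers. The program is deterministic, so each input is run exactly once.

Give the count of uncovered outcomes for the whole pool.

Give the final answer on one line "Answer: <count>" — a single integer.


input #1, p=22: events B1->F, B2->T, B2->T, B2->T, B2->T, B2->T, B2->T, B2->F, B3->F, B5->T, B6->T, B7->F, B8->T, B9->F; outcomes B1=F, B2=T, B2=F, B3=F, B5=T, B6=T, B7=F, B8=T, B9=F
input #2, p=31: events B1->T, B2->F, B3->T, B4->T, B7->F, B8->T, B9->F; outcomes B1=T, B2=F, B3=T, B4=T, B7=F, B8=T, B9=F
input #3, p=37: events B1->F, B2->T, B2->T, B2->T, B2->T, B2->T, B2->T, B2->F, B3->F, B5->T, B6->T, B7->F, B8->T, B9->F; outcomes B1=F, B2=T, B2=F, B3=F, B5=T, B6=T, B7=F, B8=T, B9=F
input #4, p=28: events B1->T, B2->F, B3->T, B4->T, B7->F, B8->F, B10->T; outcomes B1=T, B2=F, B3=T, B4=T, B7=F, B8=F, B10=T
union over the pool: B1=T, B1=F, B2=T, B2=F, B3=T, B3=F, B4=T, B5=T, B6=T, B7=F, B8=T, B8=F, B9=F, B10=T
uncovered (6 of 20): B4=F, B5=F, B6=F, B7=T, B9=T, B10=F
Answer: 6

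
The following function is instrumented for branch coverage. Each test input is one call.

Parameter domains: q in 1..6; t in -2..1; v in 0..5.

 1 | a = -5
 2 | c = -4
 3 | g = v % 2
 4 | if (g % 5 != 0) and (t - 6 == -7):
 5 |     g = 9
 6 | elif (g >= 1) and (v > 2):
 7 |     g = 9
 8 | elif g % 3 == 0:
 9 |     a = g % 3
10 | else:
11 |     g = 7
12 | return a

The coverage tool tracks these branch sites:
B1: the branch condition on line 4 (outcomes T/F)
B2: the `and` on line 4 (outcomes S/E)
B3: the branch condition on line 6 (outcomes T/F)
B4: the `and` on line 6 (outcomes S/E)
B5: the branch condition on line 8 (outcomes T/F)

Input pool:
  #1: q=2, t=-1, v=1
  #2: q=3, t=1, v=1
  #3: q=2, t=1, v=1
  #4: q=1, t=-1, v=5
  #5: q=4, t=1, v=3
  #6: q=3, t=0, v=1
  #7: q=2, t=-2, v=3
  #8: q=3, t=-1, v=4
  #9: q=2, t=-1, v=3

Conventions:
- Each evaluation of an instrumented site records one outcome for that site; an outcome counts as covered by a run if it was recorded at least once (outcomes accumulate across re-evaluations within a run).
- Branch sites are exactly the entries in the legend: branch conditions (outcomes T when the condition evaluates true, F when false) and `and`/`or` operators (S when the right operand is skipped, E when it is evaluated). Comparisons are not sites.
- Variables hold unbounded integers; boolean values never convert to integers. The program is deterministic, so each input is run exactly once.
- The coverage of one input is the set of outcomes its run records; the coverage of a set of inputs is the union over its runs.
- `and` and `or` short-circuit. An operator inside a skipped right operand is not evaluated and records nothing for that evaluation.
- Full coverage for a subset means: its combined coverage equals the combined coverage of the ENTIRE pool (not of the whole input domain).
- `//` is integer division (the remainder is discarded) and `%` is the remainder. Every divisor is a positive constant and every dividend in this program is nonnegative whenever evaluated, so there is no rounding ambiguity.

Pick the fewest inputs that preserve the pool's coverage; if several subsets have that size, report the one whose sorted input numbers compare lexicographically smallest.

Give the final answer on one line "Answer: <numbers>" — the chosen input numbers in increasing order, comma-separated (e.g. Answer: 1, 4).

test 1 (q=2, t=-1, v=1) fires B2->E, B1->T; hits B1=T, B2=E
test 2 (q=3, t=1, v=1) fires B2->E, B1->F, B4->E, B3->F, B5->F; hits B1=F, B2=E, B3=F, B4=E, B5=F
test 3 (q=2, t=1, v=1) fires B2->E, B1->F, B4->E, B3->F, B5->F; hits B1=F, B2=E, B3=F, B4=E, B5=F
test 4 (q=1, t=-1, v=5) fires B2->E, B1->T; hits B1=T, B2=E
test 5 (q=4, t=1, v=3) fires B2->E, B1->F, B4->E, B3->T; hits B1=F, B2=E, B3=T, B4=E
test 6 (q=3, t=0, v=1) fires B2->E, B1->F, B4->E, B3->F, B5->F; hits B1=F, B2=E, B3=F, B4=E, B5=F
test 7 (q=2, t=-2, v=3) fires B2->E, B1->F, B4->E, B3->T; hits B1=F, B2=E, B3=T, B4=E
test 8 (q=3, t=-1, v=4) fires B2->S, B1->F, B4->S, B3->F, B5->T; hits B1=F, B2=S, B3=F, B4=S, B5=T
test 9 (q=2, t=-1, v=3) fires B2->E, B1->T; hits B1=T, B2=E
together the pool reaches 10 outcomes: B1=T, B1=F, B2=S, B2=E, B3=T, B3=F, B4=S, B4=E, B5=T, B5=F
checked all size-1 subsets: none covers 10 outcomes (max 5/10)
checked all size-2 subsets: none covers 10 outcomes (max 8/10)
checked all size-3 subsets: none covers 10 outcomes (max 9/10)
at size 4, {1, 2, 5, 8} reaches all 10 outcomes; every lexicographically earlier size-4 subset fails

Answer: 1, 2, 5, 8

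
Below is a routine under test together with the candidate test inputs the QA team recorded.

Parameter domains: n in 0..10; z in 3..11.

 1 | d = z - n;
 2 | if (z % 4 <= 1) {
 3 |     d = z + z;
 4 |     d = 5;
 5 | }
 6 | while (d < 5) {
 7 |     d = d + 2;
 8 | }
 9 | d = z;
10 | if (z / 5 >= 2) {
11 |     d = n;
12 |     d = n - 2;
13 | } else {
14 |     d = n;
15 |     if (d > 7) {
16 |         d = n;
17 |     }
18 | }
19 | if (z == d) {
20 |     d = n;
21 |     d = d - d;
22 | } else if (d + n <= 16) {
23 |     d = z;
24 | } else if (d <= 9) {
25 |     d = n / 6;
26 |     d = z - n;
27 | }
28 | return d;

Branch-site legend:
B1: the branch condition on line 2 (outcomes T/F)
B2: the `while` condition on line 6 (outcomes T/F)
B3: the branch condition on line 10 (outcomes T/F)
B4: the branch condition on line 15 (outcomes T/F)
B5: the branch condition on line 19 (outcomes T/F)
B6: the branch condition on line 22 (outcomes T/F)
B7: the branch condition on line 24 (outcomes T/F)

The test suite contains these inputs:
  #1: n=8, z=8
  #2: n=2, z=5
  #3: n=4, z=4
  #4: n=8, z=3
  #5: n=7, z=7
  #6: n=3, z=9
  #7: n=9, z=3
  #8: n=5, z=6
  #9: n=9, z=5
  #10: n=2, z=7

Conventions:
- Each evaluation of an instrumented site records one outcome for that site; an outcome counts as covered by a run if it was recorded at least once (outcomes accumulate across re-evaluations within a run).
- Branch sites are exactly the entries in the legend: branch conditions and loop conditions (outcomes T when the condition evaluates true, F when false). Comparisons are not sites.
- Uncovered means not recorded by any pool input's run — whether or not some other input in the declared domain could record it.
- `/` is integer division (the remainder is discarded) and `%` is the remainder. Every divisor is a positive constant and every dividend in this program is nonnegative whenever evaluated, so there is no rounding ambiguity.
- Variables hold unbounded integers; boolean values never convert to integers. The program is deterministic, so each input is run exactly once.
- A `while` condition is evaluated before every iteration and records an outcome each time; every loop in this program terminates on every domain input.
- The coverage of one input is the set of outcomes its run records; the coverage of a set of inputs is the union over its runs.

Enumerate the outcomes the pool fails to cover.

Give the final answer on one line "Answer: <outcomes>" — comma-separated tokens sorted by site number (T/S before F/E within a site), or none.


#1 (n=8, z=8) -> B1->T, B2->F, B3->F, B4->T, B5->T; covered: B1=T, B2=F, B3=F, B4=T, B5=T
#2 (n=2, z=5) -> B1->T, B2->F, B3->F, B4->F, B5->F, B6->T; covered: B1=T, B2=F, B3=F, B4=F, B5=F, B6=T
#3 (n=4, z=4) -> B1->T, B2->F, B3->F, B4->F, B5->T; covered: B1=T, B2=F, B3=F, B4=F, B5=T
#4 (n=8, z=3) -> B1->F, B2->T, B2->T, B2->T, B2->T, B2->T, B2->F, B3->F, B4->T, B5->F, B6->T; covered: B1=F, B2=T, B2=F, B3=F, B4=T, B5=F, B6=T
#5 (n=7, z=7) -> B1->F, B2->T, B2->T, B2->T, B2->F, B3->F, B4->F, B5->T; covered: B1=F, B2=T, B2=F, B3=F, B4=F, B5=T
#6 (n=3, z=9) -> B1->T, B2->F, B3->F, B4->F, B5->F, B6->T; covered: B1=T, B2=F, B3=F, B4=F, B5=F, B6=T
#7 (n=9, z=3) -> B1->F, B2->T, B2->T, B2->T, B2->T, B2->T, B2->T, B2->F, B3->F, B4->T, B5->F, B6->F, B7->T; covered: B1=F, B2=T, B2=F, B3=F, B4=T, B5=F, B6=F, B7=T
#8 (n=5, z=6) -> B1->F, B2->T, B2->T, B2->F, B3->F, B4->F, B5->F, B6->T; covered: B1=F, B2=T, B2=F, B3=F, B4=F, B5=F, B6=T
#9 (n=9, z=5) -> B1->T, B2->F, B3->F, B4->T, B5->F, B6->F, B7->T; covered: B1=T, B2=F, B3=F, B4=T, B5=F, B6=F, B7=T
#10 (n=2, z=7) -> B1->F, B2->F, B3->F, B4->F, B5->F, B6->T; covered: B1=F, B2=F, B3=F, B4=F, B5=F, B6=T
union over the pool: B1=T, B1=F, B2=T, B2=F, B3=F, B4=T, B4=F, B5=T, B5=F, B6=T, B6=F, B7=T
uncovered (2 of 14): B3=T, B7=F
Answer: B3=T, B7=F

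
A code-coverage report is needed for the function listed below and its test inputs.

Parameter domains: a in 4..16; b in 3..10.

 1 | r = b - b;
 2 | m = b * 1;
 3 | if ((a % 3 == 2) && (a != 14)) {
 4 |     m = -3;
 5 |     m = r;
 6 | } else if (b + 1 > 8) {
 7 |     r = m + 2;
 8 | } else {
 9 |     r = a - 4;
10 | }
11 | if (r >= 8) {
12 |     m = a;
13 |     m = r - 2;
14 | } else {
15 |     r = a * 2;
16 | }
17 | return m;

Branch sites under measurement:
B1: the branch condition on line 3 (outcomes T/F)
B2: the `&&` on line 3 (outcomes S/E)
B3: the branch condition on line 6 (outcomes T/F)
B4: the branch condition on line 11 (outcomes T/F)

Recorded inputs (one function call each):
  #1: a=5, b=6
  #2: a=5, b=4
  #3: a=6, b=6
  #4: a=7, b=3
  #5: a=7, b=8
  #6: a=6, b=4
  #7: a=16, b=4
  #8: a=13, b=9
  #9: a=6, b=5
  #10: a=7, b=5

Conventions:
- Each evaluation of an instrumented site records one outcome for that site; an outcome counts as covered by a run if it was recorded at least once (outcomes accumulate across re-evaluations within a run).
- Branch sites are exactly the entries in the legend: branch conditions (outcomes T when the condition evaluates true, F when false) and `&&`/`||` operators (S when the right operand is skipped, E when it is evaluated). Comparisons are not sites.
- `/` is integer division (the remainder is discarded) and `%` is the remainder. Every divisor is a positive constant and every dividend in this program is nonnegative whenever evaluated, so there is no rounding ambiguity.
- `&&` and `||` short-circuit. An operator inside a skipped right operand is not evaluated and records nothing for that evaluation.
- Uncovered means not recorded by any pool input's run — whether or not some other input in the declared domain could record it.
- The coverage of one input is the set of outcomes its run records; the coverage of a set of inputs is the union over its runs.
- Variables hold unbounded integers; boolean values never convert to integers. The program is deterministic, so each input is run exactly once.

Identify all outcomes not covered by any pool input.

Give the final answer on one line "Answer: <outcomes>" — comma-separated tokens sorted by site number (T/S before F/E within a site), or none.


input #1 (a=5, b=6): events B2->E, B1->T, B4->F; covers B1=T, B2=E, B4=F
input #2 (a=5, b=4): events B2->E, B1->T, B4->F; covers B1=T, B2=E, B4=F
input #3 (a=6, b=6): events B2->S, B1->F, B3->F, B4->F; covers B1=F, B2=S, B3=F, B4=F
input #4 (a=7, b=3): events B2->S, B1->F, B3->F, B4->F; covers B1=F, B2=S, B3=F, B4=F
input #5 (a=7, b=8): events B2->S, B1->F, B3->T, B4->T; covers B1=F, B2=S, B3=T, B4=T
input #6 (a=6, b=4): events B2->S, B1->F, B3->F, B4->F; covers B1=F, B2=S, B3=F, B4=F
input #7 (a=16, b=4): events B2->S, B1->F, B3->F, B4->T; covers B1=F, B2=S, B3=F, B4=T
input #8 (a=13, b=9): events B2->S, B1->F, B3->T, B4->T; covers B1=F, B2=S, B3=T, B4=T
input #9 (a=6, b=5): events B2->S, B1->F, B3->F, B4->F; covers B1=F, B2=S, B3=F, B4=F
input #10 (a=7, b=5): events B2->S, B1->F, B3->F, B4->F; covers B1=F, B2=S, B3=F, B4=F
union over the pool: B1=T, B1=F, B2=S, B2=E, B3=T, B3=F, B4=T, B4=F
uncovered (0 of 8): none
Answer: none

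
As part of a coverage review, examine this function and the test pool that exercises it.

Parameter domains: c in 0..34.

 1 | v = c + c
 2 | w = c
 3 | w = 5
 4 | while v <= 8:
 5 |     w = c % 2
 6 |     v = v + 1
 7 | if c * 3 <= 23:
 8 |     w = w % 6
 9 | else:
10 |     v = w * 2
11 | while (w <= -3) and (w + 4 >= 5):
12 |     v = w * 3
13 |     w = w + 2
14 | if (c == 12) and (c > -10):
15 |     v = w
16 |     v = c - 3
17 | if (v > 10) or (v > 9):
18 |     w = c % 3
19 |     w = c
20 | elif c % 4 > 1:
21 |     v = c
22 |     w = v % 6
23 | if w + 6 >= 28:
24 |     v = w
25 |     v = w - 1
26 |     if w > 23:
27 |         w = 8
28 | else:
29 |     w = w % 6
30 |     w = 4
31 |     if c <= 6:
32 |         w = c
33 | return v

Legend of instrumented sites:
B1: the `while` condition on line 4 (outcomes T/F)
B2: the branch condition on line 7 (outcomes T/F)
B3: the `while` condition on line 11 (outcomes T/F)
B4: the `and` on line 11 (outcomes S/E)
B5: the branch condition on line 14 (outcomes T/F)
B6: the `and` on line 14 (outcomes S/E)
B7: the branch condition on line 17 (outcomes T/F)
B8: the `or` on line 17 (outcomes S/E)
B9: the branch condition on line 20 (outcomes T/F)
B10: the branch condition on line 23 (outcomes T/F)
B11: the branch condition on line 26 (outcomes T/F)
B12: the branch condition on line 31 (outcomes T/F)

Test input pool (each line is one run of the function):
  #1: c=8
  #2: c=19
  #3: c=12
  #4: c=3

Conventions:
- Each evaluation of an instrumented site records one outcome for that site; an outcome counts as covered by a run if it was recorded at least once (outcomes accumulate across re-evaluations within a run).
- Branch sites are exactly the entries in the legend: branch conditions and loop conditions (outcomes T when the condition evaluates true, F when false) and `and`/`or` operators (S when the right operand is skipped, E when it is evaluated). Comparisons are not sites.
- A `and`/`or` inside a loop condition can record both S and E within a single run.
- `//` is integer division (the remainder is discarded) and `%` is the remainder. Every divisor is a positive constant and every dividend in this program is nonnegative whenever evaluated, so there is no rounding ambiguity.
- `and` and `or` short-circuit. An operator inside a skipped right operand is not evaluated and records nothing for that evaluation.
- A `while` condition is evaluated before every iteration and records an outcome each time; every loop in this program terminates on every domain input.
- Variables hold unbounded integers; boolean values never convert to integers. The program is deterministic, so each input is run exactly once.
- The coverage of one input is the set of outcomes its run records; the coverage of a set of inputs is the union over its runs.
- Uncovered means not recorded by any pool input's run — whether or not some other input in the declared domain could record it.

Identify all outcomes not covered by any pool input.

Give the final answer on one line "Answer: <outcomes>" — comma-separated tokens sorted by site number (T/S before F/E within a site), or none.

test 1 (c=8) fires B1->F, B2->F, B4->S, B3->F, B6->S, B5->F, B8->E, B7->T, B10->F, B12->F; hits B1=F, B2=F, B3=F, B4=S, B5=F, B6=S, B7=T, B8=E, B10=F, B12=F
test 2 (c=19) fires B1->F, B2->F, B4->S, B3->F, B6->S, B5->F, B8->E, B7->T, B10->F, B12->F; hits B1=F, B2=F, B3=F, B4=S, B5=F, B6=S, B7=T, B8=E, B10=F, B12=F
test 3 (c=12) fires B1->F, B2->F, B4->S, B3->F, B6->E, B5->T, B8->E, B7->F, B9->F, B10->F, B12->F; hits B1=F, B2=F, B3=F, B4=S, B5=T, B6=E, B7=F, B8=E, B9=F, B10=F, B12=F
test 4 (c=3) fires B1->T, B1->T, B1->T, B1->F, B2->T, B4->S, B3->F, B6->S, B5->F, B8->E, B7->F, B9->T, B10->F, B12->T; hits B1=T, B1=F, B2=T, B3=F, B4=S, B5=F, B6=S, B7=F, B8=E, B9=T, B10=F, B12=T
union over the pool: B1=T, B1=F, B2=T, B2=F, B3=F, B4=S, B5=T, B5=F, B6=S, B6=E, B7=T, B7=F, B8=E, B9=T, B9=F, B10=F, B12=T, B12=F
uncovered (6 of 24): B3=T, B4=E, B8=S, B10=T, B11=T, B11=F

Answer: B3=T, B4=E, B8=S, B10=T, B11=T, B11=F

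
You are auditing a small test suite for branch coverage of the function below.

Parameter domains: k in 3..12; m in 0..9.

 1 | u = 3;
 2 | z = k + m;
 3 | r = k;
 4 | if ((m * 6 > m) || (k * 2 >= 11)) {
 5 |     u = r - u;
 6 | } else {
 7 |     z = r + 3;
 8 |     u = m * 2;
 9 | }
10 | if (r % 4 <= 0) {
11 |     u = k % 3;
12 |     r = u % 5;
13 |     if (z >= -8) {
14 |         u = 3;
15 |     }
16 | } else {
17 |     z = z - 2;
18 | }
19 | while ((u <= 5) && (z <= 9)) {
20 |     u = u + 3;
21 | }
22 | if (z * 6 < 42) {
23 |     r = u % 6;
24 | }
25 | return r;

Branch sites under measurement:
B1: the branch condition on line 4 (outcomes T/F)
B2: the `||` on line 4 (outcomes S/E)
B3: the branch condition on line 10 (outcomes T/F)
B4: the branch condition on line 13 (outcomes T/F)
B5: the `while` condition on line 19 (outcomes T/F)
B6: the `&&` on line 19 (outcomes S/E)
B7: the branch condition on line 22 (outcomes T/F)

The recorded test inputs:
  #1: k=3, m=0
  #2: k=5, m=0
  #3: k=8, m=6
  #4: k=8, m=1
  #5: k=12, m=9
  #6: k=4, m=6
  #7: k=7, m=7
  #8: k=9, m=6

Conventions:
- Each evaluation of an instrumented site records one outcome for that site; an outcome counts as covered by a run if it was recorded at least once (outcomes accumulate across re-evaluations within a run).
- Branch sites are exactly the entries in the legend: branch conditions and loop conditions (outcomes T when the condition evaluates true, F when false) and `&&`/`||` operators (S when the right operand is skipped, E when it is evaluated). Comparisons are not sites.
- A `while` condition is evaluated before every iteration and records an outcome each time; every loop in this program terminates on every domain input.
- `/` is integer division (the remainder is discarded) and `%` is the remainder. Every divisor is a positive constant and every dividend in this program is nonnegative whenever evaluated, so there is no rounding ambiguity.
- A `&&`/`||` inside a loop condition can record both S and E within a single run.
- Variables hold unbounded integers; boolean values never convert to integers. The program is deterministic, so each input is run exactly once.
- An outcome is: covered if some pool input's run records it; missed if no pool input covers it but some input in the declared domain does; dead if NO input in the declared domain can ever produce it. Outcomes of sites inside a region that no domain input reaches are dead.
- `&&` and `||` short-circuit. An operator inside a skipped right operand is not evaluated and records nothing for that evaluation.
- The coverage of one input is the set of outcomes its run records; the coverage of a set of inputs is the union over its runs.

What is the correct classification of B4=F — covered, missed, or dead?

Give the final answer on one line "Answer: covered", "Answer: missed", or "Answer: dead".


no pool input records B4=F
checking all 100 inputs in the declared domain: B4=F is never recorded -> dead
Answer: dead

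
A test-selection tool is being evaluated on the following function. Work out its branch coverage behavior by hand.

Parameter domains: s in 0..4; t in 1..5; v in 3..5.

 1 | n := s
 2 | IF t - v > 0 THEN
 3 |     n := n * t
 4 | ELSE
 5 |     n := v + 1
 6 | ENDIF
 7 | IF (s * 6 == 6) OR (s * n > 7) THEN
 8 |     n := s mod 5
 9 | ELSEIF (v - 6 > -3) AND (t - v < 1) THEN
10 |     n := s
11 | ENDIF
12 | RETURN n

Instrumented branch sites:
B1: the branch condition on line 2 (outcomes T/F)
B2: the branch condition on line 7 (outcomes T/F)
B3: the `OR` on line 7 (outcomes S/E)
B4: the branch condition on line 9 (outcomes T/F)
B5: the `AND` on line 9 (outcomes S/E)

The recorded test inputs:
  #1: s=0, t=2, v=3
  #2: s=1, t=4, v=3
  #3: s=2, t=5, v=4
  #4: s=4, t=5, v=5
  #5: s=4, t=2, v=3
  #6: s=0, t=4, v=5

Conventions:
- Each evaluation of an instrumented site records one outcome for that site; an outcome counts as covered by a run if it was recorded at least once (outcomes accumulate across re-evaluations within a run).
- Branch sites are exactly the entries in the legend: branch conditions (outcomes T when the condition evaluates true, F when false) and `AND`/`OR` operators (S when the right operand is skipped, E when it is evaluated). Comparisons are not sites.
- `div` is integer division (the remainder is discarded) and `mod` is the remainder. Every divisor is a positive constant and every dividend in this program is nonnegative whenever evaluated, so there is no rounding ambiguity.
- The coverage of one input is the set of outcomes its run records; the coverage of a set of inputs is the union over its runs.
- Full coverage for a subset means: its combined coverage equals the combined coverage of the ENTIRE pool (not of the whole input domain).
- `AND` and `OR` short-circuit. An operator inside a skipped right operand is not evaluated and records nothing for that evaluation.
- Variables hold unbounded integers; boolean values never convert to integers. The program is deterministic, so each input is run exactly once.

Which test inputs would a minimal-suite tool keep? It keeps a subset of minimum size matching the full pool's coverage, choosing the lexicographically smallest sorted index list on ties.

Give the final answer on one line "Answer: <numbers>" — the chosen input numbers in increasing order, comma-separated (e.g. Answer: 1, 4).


test 1 (s=0, t=2, v=3) fires B1->F, B3->E, B2->F, B5->S, B4->F; hits B1=F, B2=F, B3=E, B4=F, B5=S
test 2 (s=1, t=4, v=3) fires B1->T, B3->S, B2->T; hits B1=T, B2=T, B3=S
test 3 (s=2, t=5, v=4) fires B1->T, B3->E, B2->T; hits B1=T, B2=T, B3=E
test 4 (s=4, t=5, v=5) fires B1->F, B3->E, B2->T; hits B1=F, B2=T, B3=E
test 5 (s=4, t=2, v=3) fires B1->F, B3->E, B2->T; hits B1=F, B2=T, B3=E
test 6 (s=0, t=4, v=5) fires B1->F, B3->E, B2->F, B5->E, B4->T; hits B1=F, B2=F, B3=E, B4=T, B5=E
pool-wide coverage (10 outcomes): B1=T, B1=F, B2=T, B2=F, B3=S, B3=E, B4=T, B4=F, B5=S, B5=E
every size-1 subset falls short of the 10 outcomes (best: 5/10)
every size-2 subset falls short of the 10 outcomes (best: 8/10)
the canonical winner is {1, 2, 6}: size 3, full 10-outcome coverage, earliest index list among size-3 covers
Answer: 1, 2, 6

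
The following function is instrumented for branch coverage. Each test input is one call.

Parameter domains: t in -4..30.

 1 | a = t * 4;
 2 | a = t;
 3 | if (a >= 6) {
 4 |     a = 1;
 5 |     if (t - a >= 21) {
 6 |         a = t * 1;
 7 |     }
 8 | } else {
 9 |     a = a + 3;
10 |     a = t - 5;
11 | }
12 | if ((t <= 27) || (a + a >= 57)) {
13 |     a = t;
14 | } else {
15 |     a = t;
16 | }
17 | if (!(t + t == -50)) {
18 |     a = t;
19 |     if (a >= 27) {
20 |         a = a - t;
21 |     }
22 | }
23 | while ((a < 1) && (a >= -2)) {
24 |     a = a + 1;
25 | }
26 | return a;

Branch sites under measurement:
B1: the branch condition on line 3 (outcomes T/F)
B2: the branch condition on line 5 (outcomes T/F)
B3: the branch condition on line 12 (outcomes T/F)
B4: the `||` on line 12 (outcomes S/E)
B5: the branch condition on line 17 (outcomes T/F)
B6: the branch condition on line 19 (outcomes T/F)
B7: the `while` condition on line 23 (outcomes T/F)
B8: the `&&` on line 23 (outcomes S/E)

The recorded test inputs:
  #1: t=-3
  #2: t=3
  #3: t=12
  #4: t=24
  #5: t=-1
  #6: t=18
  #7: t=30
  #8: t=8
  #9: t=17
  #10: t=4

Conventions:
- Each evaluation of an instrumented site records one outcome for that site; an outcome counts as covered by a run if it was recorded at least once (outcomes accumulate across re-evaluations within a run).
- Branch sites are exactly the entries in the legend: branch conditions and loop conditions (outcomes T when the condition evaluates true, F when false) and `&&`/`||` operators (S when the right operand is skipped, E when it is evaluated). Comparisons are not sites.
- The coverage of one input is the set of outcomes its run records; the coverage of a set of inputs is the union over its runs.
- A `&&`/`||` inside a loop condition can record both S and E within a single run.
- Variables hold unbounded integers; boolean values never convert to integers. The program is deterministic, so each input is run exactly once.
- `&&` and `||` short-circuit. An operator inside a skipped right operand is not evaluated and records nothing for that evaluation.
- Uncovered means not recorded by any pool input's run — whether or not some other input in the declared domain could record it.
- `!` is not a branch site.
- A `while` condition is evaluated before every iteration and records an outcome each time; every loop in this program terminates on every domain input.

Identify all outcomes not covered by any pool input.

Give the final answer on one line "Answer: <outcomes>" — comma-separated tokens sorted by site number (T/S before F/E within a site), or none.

test 1 (t=-3) fires B1->F, B4->S, B3->T, B5->T, B6->F, B8->E, B7->F; hits B1=F, B3=T, B4=S, B5=T, B6=F, B7=F, B8=E
test 2 (t=3) fires B1->F, B4->S, B3->T, B5->T, B6->F, B8->S, B7->F; hits B1=F, B3=T, B4=S, B5=T, B6=F, B7=F, B8=S
test 3 (t=12) fires B1->T, B2->F, B4->S, B3->T, B5->T, B6->F, B8->S, B7->F; hits B1=T, B2=F, B3=T, B4=S, B5=T, B6=F, B7=F, B8=S
test 4 (t=24) fires B1->T, B2->T, B4->S, B3->T, B5->T, B6->F, B8->S, B7->F; hits B1=T, B2=T, B3=T, B4=S, B5=T, B6=F, B7=F, B8=S
test 5 (t=-1) fires B1->F, B4->S, B3->T, B5->T, B6->F, B8->E, B7->T, B8->E, B7->T, B8->S, B7->F; hits B1=F, B3=T, B4=S, B5=T, B6=F, B7=T, B7=F, B8=S, B8=E
test 6 (t=18) fires B1->T, B2->F, B4->S, B3->T, B5->T, B6->F, B8->S, B7->F; hits B1=T, B2=F, B3=T, B4=S, B5=T, B6=F, B7=F, B8=S
test 7 (t=30) fires B1->T, B2->T, B4->E, B3->T, B5->T, B6->T, B8->E, B7->T, B8->S, B7->F; hits B1=T, B2=T, B3=T, B4=E, B5=T, B6=T, B7=T, B7=F, B8=S, B8=E
test 8 (t=8) fires B1->T, B2->F, B4->S, B3->T, B5->T, B6->F, B8->S, B7->F; hits B1=T, B2=F, B3=T, B4=S, B5=T, B6=F, B7=F, B8=S
test 9 (t=17) fires B1->T, B2->F, B4->S, B3->T, B5->T, B6->F, B8->S, B7->F; hits B1=T, B2=F, B3=T, B4=S, B5=T, B6=F, B7=F, B8=S
test 10 (t=4) fires B1->F, B4->S, B3->T, B5->T, B6->F, B8->S, B7->F; hits B1=F, B3=T, B4=S, B5=T, B6=F, B7=F, B8=S
union over the pool: B1=T, B1=F, B2=T, B2=F, B3=T, B4=S, B4=E, B5=T, B6=T, B6=F, B7=T, B7=F, B8=S, B8=E
uncovered (2 of 16): B3=F, B5=F

Answer: B3=F, B5=F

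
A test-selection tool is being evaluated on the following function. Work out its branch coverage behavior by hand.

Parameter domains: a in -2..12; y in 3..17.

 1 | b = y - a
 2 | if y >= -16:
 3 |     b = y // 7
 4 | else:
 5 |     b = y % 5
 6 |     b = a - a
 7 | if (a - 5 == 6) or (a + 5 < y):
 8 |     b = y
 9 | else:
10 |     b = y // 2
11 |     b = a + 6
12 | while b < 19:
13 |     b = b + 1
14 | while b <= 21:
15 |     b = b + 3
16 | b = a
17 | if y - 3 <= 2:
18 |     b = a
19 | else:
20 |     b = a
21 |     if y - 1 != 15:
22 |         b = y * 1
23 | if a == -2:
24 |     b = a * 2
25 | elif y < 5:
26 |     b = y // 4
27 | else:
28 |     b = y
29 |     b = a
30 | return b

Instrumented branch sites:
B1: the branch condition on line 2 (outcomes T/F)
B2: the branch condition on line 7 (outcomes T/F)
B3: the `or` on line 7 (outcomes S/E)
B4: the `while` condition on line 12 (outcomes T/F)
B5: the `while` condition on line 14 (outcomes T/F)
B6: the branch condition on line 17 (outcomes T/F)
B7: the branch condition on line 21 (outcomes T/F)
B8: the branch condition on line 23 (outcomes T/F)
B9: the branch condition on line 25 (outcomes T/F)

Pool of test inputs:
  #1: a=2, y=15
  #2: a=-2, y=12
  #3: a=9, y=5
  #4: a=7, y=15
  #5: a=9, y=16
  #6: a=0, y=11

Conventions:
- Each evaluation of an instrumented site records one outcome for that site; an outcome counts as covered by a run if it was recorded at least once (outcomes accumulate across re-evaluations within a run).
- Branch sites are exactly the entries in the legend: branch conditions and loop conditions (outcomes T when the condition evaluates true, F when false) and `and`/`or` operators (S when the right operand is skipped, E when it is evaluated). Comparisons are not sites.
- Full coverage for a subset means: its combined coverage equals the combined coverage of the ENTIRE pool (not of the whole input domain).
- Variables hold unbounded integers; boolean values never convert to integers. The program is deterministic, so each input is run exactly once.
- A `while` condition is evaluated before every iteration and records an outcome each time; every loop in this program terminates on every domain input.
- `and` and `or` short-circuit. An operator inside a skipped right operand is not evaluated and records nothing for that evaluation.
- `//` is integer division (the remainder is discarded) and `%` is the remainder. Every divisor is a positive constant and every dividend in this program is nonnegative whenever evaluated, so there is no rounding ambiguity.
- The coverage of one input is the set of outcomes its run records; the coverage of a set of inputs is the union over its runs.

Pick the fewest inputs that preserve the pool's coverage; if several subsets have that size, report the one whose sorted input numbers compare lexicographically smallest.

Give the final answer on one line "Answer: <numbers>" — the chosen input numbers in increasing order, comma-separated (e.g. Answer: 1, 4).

run #1 (a=2, y=15) runs B1->T, B3->E, B2->T, B4->T, B4->T, B4->T, B4->T, B4->F, B5->T, B5->F, B6->F, B7->T, B8->F, B9->F; records B1=T, B2=T, B3=E, B4=T, B4=F, B5=T, B5=F, B6=F, B7=T, B8=F, B9=F
run #2 (a=-2, y=12) runs B1->T, B3->E, B2->T, B4->T, B4->T, B4->T, B4->T, B4->T, B4->T, B4->T, B4->F, B5->T, B5->F, B6->F, ...; records B1=T, B2=T, B3=E, B4=T, B4=F, B5=T, B5=F, B6=F, B7=T, B8=T
run #3 (a=9, y=5) runs B1->T, B3->E, B2->F, B4->T, B4->T, B4->T, B4->T, B4->F, B5->T, B5->F, B6->T, B8->F, B9->F; records B1=T, B2=F, B3=E, B4=T, B4=F, B5=T, B5=F, B6=T, B8=F, B9=F
run #4 (a=7, y=15) runs B1->T, B3->E, B2->T, B4->T, B4->T, B4->T, B4->T, B4->F, B5->T, B5->F, B6->F, B7->T, B8->F, B9->F; records B1=T, B2=T, B3=E, B4=T, B4=F, B5=T, B5=F, B6=F, B7=T, B8=F, B9=F
run #5 (a=9, y=16) runs B1->T, B3->E, B2->T, B4->T, B4->T, B4->T, B4->F, B5->T, B5->F, B6->F, B7->F, B8->F, B9->F; records B1=T, B2=T, B3=E, B4=T, B4=F, B5=T, B5=F, B6=F, B7=F, B8=F, B9=F
run #6 (a=0, y=11) runs B1->T, B3->E, B2->T, B4->T, B4->T, B4->T, B4->T, B4->T, B4->T, B4->T, B4->T, B4->F, B5->T, B5->F, ...; records B1=T, B2=T, B3=E, B4=T, B4=F, B5=T, B5=F, B6=F, B7=T, B8=F, B9=F
the full pool covers 15 outcomes: B1=T, B2=T, B2=F, B3=E, B4=T, B4=F, B5=T, B5=F, B6=T, B6=F, B7=T, B7=F, B8=T, B8=F, B9=F
checked all size-1 subsets: none covers 15 outcomes (max 11/15)
checked all size-2 subsets: none covers 15 outcomes (max 14/15)
inputs {2, 3, 5} (size 3) cover everything; no size-3 subset with a lexicographically smaller index list covers all 15

Answer: 2, 3, 5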